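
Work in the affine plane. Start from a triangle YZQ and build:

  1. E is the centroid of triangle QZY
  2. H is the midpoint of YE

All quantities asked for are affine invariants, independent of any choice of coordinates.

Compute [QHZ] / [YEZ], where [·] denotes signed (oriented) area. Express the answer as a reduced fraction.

[QHZ]:[YEZ] = -2

Work in coordinates with Y = (0, 0), Z = (1, 0), Q = (0, 1).
1. E is the centroid of triangle QZY ⇒ E = (1/3, 1/3)
2. H is the midpoint of YE ⇒ H = (1/6, 1/6)
2·[QHZ] = 2/3, 2·[YEZ] = -1/3
[QHZ]:[YEZ] = 2/3:-1/3 = -2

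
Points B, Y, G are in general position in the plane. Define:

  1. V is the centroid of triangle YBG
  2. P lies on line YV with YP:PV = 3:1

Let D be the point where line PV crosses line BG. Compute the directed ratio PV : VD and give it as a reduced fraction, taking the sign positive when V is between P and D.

PV:VD = 1/2

Choose coordinates B = (0, 0), Y = (1, 0), G = (0, 1).
1. V is the centroid of triangle YBG ⇒ V = (1/3, 1/3)
2. P lies on line YV with YP:PV = 3:1 ⇒ P = (1/2, 1/4)
line PV meets BG at D = (0, 1/2)
V = P + t·(D−P) with t = 1/3, so PV:VD = 1/3:2/3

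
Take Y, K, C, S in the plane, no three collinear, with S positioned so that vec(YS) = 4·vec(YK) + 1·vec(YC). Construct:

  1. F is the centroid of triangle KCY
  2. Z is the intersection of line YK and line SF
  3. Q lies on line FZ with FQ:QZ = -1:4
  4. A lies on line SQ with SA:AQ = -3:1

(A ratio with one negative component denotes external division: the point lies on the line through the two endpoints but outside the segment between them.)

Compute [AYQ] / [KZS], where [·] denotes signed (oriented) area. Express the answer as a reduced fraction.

[AYQ]:[KZS] = -1/6

Choose coordinates Y = (0, 0), K = (1, 0), C = (0, 1), S = (4, 1).
1. F is the centroid of triangle KCY ⇒ F = (1/3, 1/3)
2. Z is the intersection of line YK and line SF ⇒ Z = (-3/2, 0)
3. Q lies on line FZ with FQ:QZ = -1:4 ⇒ Q = (17/18, 4/9)
4. A lies on line SQ with SA:AQ = -3:1 ⇒ A = (-7/12, 1/6)
2·[AYQ] = 5/12, 2·[KZS] = -5/2
[AYQ]:[KZS] = 5/12:-5/2 = -1/6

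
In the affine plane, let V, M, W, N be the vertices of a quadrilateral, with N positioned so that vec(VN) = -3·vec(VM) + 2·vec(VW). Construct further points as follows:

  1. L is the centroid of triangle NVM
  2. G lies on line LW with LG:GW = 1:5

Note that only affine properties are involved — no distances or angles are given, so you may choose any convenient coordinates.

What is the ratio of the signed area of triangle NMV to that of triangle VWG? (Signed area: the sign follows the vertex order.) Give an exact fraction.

Choose coordinates V = (0, 0), M = (1, 0), W = (0, 1), N = (-3, 2).
1. L is the centroid of triangle NVM ⇒ L = (-2/3, 2/3)
2. G lies on line LW with LG:GW = 1:5 ⇒ G = (-5/9, 13/18)
2·[NMV] = -2, 2·[VWG] = 5/9
[NMV]:[VWG] = -2:5/9 = -18/5

[NMV]:[VWG] = -18/5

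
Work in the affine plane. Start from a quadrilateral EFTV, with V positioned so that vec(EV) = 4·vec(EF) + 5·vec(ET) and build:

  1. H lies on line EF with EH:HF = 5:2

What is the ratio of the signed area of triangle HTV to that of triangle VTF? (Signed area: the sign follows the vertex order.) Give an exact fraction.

[HTV]:[VTF] = -6/7

Set E = (0, 0), F = (1, 0), T = (0, 1), V = (4, 5); any affine frame gives the same invariant.
1. H lies on line EF with EH:HF = 5:2 ⇒ H = (5/7, 0)
2·[HTV] = -48/7, 2·[VTF] = 8
[HTV]:[VTF] = -48/7:8 = -6/7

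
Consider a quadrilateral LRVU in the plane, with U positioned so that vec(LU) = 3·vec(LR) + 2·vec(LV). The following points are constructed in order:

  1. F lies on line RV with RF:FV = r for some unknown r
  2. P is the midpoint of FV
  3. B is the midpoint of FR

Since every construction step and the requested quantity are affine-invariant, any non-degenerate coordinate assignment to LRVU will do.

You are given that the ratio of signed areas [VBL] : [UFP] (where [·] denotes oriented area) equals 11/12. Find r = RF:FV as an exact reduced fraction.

r = 5/3

Choose coordinates L = (0, 0), R = (1, 0), V = (0, 1), U = (3, 2).
1. With RF:FV = r, write λ = r/(r+1) so F = R + λ·(V−R); F is affine-linear in λ
2. P is the midpoint of FV ⇒ P is an affine combination of earlier points and hence also affine-linear in λ
3. B is the midpoint of FR ⇒ B is an affine combination of earlier points and hence also affine-linear in λ
Every point depending on F is an affine combination of F and λ-independent points, so each such coordinate is linear in λ; the λ² term in each signed area is a multiple of (V−R)×(V−R) = 0, so 2·[VBL] and 2·[UFP] are each linear in λ. Evaluating at λ=0 and λ=1:
  2·[VBL] = 1/2·λ − 1,   2·[UFP] = 2·λ − 2
So [VBL]:[UFP] = (1/2·λ − 1) / (2·λ − 2). Setting this equal to 11/12:
  1/2·λ − 1 = 11/12·(2·λ − 2)  ⇒  λ = 5/8
Then r = λ/(1−λ) = (5/8)/(3/8) = 5/3. Check: with r = 5/3, F = (3/8, 5/8) and [VBL]:[UFP] = 11/12 as required.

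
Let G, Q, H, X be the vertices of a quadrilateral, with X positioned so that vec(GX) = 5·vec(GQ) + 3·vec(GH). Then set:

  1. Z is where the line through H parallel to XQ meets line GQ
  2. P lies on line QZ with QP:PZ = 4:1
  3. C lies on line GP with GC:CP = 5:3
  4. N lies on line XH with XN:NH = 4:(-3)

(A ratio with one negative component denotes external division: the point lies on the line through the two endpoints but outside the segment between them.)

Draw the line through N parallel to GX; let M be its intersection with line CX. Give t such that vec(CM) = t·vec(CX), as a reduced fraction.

t = -147/13

Choose coordinates G = (0, 0), Q = (1, 0), H = (0, 1), X = (5, 3).
1. Z is where the line through H parallel to XQ meets line GQ ⇒ Z = (-4/3, 0)
2. P lies on line QZ with QP:PZ = 4:1 ⇒ P = (-13/15, 0)
3. C lies on line GP with GC:CP = 5:3 ⇒ C = (-13/24, 0)
4. N lies on line XH with XN:NH = 4:(-3) ⇒ N = (-15, -5)
through N parallel to GX: direction (5, 3); meets CX at M = (-2465/39, -441/13)
M = C + t·(X−C) with t = -147/13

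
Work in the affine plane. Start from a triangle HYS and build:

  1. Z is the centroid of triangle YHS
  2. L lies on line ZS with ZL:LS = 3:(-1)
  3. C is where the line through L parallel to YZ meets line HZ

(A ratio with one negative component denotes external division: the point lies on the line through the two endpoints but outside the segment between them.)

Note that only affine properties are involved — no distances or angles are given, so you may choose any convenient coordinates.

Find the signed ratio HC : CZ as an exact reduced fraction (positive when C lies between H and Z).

Assign H = (0, 0), Y = (1, 0), S = (0, 1) — the answer is frame-independent, so this choice is without loss of generality.
1. Z is the centroid of triangle YHS ⇒ Z = (1/3, 1/3)
2. L lies on line ZS with ZL:LS = 3:(-1) ⇒ L = (-1/6, 4/3)
3. C is where the line through L parallel to YZ meets line HZ ⇒ C = (5/6, 5/6)
C = H + t·(Z−H) with t = 5/2, so HC:CZ = t:(1−t) = 5/2:-3/2

HC:CZ = -5/3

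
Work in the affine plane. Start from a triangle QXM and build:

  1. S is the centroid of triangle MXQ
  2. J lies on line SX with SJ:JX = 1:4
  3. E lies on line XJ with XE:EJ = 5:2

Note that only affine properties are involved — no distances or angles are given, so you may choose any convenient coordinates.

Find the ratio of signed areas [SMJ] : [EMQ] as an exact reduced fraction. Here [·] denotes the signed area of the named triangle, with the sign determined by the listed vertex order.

[SMJ]:[EMQ] = -7/65

Work in coordinates with Q = (0, 0), X = (1, 0), M = (0, 1).
1. S is the centroid of triangle MXQ ⇒ S = (1/3, 1/3)
2. J lies on line SX with SJ:JX = 1:4 ⇒ J = (7/15, 4/15)
3. E lies on line XJ with XE:EJ = 5:2 ⇒ E = (13/21, 4/21)
2·[SMJ] = -1/15, 2·[EMQ] = 13/21
[SMJ]:[EMQ] = -1/15:13/21 = -7/65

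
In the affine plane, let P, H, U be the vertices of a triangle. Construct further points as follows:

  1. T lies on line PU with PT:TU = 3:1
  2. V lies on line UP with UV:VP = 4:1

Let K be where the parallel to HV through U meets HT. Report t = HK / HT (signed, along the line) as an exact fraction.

Work in coordinates with P = (0, 0), H = (1, 0), U = (0, 1).
1. T lies on line PU with PT:TU = 3:1 ⇒ T = (0, 3/4)
2. V lies on line UP with UV:VP = 4:1 ⇒ V = (0, 1/5)
through U parallel to HV: direction (-1, 1/5); meets HT at K = (-5/11, 12/11)
K = H + t·(T−H) with t = 16/11

t = 16/11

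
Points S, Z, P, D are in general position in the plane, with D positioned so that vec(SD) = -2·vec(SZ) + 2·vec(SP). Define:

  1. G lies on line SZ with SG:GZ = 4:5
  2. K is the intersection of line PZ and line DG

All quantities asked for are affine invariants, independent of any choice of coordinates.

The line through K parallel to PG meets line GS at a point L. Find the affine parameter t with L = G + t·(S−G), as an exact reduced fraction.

Choose coordinates S = (0, 0), Z = (1, 0), P = (0, 1), D = (-2, 2).
1. G lies on line SZ with SG:GZ = 4:5 ⇒ G = (4/9, 0)
2. K is the intersection of line PZ and line DG ⇒ K = (7/2, -5/2)
through K parallel to PG: direction (4/9, -1); meets GS at L = (43/18, 0)
L = G + t·(S−G) with t = -35/8

t = -35/8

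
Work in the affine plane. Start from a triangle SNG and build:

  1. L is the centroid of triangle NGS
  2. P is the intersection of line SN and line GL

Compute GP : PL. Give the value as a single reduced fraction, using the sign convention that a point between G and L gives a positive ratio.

Set S = (0, 0), N = (1, 0), G = (0, 1); any affine frame gives the same invariant.
1. L is the centroid of triangle NGS ⇒ L = (1/3, 1/3)
2. P is the intersection of line SN and line GL ⇒ P = (1/2, 0)
P = G + t·(L−G) with t = 3/2, so GP:PL = t:(1−t) = 3/2:-1/2

GP:PL = -3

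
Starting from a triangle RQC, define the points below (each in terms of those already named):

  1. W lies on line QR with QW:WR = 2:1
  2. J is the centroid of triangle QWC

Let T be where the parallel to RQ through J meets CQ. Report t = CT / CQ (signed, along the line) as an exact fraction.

t = 2/3

Work in coordinates with R = (0, 0), Q = (1, 0), C = (0, 1).
1. W lies on line QR with QW:WR = 2:1 ⇒ W = (1/3, 0)
2. J is the centroid of triangle QWC ⇒ J = (4/9, 1/3)
through J parallel to RQ: direction (1, 0); meets CQ at T = (2/3, 1/3)
T = C + t·(Q−C) with t = 2/3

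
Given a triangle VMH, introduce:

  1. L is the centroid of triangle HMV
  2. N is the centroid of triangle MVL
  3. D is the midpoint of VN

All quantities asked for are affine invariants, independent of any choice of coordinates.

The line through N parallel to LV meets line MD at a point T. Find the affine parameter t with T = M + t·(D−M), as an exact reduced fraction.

Set V = (0, 0), M = (1, 0), H = (0, 1); any affine frame gives the same invariant.
1. L is the centroid of triangle HMV ⇒ L = (1/3, 1/3)
2. N is the centroid of triangle MVL ⇒ N = (4/9, 1/9)
3. D is the midpoint of VN ⇒ D = (2/9, 1/18)
through N parallel to LV: direction (-1/3, -1/3); meets MD at T = (17/45, 2/45)
T = M + t·(D−M) with t = 4/5

t = 4/5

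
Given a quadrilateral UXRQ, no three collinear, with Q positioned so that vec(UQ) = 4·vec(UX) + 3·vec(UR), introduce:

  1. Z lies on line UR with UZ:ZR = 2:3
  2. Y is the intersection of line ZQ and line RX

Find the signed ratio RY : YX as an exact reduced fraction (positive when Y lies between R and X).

RY:YX = 4/7

Work in coordinates with U = (0, 0), X = (1, 0), R = (0, 1), Q = (4, 3).
1. Z lies on line UR with UZ:ZR = 2:3 ⇒ Z = (0, 2/5)
2. Y is the intersection of line ZQ and line RX ⇒ Y = (4/11, 7/11)
Y = R + t·(X−R) with t = 4/11, so RY:YX = t:(1−t) = 4/11:7/11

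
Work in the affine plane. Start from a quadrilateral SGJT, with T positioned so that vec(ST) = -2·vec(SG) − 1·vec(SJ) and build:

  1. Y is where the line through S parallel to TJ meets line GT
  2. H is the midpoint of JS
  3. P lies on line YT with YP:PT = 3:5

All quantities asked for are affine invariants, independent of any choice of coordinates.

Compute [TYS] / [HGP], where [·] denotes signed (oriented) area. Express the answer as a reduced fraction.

Assign S = (0, 0), G = (1, 0), J = (0, 1), T = (-2, -1) — the answer is frame-independent, so this choice is without loss of generality.
1. Y is where the line through S parallel to TJ meets line GT ⇒ Y = (-1/2, -1/2)
2. H is the midpoint of JS ⇒ H = (0, 1/2)
3. P lies on line YT with YP:PT = 3:5 ⇒ P = (-17/16, -11/16)
2·[TYS] = 1/2, 2·[HGP] = -55/32
[TYS]:[HGP] = 1/2:-55/32 = -16/55

[TYS]:[HGP] = -16/55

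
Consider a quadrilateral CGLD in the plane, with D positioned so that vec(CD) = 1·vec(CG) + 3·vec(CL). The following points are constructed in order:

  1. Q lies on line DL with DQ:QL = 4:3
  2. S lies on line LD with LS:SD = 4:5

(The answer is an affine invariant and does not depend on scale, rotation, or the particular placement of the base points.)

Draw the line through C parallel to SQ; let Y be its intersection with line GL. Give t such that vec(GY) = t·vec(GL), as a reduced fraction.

Assign C = (0, 0), G = (1, 0), L = (0, 1), D = (1, 3) — the answer is frame-independent, so this choice is without loss of generality.
1. Q lies on line DL with DQ:QL = 4:3 ⇒ Q = (3/7, 13/7)
2. S lies on line LD with LS:SD = 4:5 ⇒ S = (4/9, 17/9)
through C parallel to SQ: direction (-1/63, -2/63); meets GL at Y = (1/3, 2/3)
Y = G + t·(L−G) with t = 2/3

t = 2/3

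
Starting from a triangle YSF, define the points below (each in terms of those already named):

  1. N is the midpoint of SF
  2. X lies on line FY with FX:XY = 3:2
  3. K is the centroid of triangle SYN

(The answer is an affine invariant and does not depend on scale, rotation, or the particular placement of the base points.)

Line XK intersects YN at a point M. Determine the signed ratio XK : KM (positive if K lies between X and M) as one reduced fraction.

XK:KM = -11/5

Work in coordinates with Y = (0, 0), S = (1, 0), F = (0, 1).
1. N is the midpoint of SF ⇒ N = (1/2, 1/2)
2. X lies on line FY with FX:XY = 3:2 ⇒ X = (0, 2/5)
3. K is the centroid of triangle SYN ⇒ K = (1/2, 1/6)
line XK meets YN at M = (3/11, 3/11)
K = X + t·(M−X) with t = 11/6, so XK:KM = 11/6:-5/6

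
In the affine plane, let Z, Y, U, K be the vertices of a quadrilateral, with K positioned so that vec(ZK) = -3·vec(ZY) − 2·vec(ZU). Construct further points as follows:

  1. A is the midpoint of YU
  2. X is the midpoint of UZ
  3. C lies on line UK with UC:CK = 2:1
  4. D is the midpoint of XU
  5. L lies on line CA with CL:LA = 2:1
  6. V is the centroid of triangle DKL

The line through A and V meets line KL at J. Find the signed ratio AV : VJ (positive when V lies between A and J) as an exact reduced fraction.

AV:VJ = -7/4

Assign Z = (0, 0), Y = (1, 0), U = (0, 1), K = (-3, -2) — the answer is frame-independent, so this choice is without loss of generality.
1. A is the midpoint of YU ⇒ A = (1/2, 1/2)
2. X is the midpoint of UZ ⇒ X = (0, 1/2)
3. C lies on line UK with UC:CK = 2:1 ⇒ C = (-2, -1)
4. D is the midpoint of XU ⇒ D = (0, 3/4)
5. L lies on line CA with CL:LA = 2:1 ⇒ L = (-1/3, 0)
6. V is the centroid of triangle DKL ⇒ V = (-10/9, -5/12)
line AV meets KL at J = (-4/21, 3/28)
V = A + t·(J−A) with t = 7/3, so AV:VJ = 7/3:-4/3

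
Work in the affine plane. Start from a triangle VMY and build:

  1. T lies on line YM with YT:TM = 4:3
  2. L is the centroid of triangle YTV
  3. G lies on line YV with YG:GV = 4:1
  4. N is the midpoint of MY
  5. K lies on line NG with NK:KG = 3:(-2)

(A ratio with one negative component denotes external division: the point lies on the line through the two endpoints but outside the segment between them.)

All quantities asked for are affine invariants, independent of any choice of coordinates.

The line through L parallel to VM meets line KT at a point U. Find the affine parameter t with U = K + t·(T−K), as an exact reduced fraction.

t = 92/87

Assign V = (0, 0), M = (1, 0), Y = (0, 1) — the answer is frame-independent, so this choice is without loss of generality.
1. T lies on line YM with YT:TM = 4:3 ⇒ T = (4/7, 3/7)
2. L is the centroid of triangle YTV ⇒ L = (4/21, 10/21)
3. G lies on line YV with YG:GV = 4:1 ⇒ G = (0, 1/5)
4. N is the midpoint of MY ⇒ N = (1/2, 1/2)
5. K lies on line NG with NK:KG = 3:(-2) ⇒ K = (-1, -2/5)
through L parallel to VM: direction (1, 0); meets KT at U = (403/609, 10/21)
U = K + t·(T−K) with t = 92/87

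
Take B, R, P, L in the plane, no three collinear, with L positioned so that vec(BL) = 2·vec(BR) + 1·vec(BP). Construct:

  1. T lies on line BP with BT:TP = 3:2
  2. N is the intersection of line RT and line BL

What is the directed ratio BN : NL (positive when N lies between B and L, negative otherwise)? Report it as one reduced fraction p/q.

Set B = (0, 0), R = (1, 0), P = (0, 1), L = (2, 1); any affine frame gives the same invariant.
1. T lies on line BP with BT:TP = 3:2 ⇒ T = (0, 3/5)
2. N is the intersection of line RT and line BL ⇒ N = (6/11, 3/11)
N = B + t·(L−B) with t = 3/11, so BN:NL = t:(1−t) = 3/11:8/11

BN:NL = 3/8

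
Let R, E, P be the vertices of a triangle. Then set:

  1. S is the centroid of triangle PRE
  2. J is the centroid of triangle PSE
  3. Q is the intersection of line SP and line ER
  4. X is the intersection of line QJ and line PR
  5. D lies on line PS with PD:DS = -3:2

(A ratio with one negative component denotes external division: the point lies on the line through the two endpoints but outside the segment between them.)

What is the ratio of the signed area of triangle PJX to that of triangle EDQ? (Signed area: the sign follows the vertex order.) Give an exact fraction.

[PJX]:[EDQ] = -8/3

Set R = (0, 0), E = (1, 0), P = (0, 1); any affine frame gives the same invariant.
1. S is the centroid of triangle PRE ⇒ S = (1/3, 1/3)
2. J is the centroid of triangle PSE ⇒ J = (4/9, 4/9)
3. Q is the intersection of line SP and line ER ⇒ Q = (1/2, 0)
4. X is the intersection of line QJ and line PR ⇒ X = (0, 4)
5. D lies on line PS with PD:DS = -3:2 ⇒ D = (1, -1)
2·[PJX] = 4/3, 2·[EDQ] = -1/2
[PJX]:[EDQ] = 4/3:-1/2 = -8/3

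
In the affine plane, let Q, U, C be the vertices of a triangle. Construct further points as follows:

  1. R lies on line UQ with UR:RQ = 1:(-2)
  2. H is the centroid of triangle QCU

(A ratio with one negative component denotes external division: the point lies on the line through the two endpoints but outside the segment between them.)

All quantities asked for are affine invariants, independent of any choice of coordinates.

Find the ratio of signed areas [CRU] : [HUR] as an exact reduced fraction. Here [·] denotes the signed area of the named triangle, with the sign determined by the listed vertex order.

[CRU]:[HUR] = -3

Assign Q = (0, 0), U = (1, 0), C = (0, 1) — the answer is frame-independent, so this choice is without loss of generality.
1. R lies on line UQ with UR:RQ = 1:(-2) ⇒ R = (2, 0)
2. H is the centroid of triangle QCU ⇒ H = (1/3, 1/3)
2·[CRU] = -1, 2·[HUR] = 1/3
[CRU]:[HUR] = -1:1/3 = -3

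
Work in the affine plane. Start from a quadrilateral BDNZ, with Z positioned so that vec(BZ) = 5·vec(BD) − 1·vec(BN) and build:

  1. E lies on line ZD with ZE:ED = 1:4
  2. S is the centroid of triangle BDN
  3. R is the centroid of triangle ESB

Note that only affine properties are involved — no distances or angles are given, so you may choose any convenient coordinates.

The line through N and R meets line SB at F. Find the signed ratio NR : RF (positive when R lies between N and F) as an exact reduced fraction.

Assign B = (0, 0), D = (1, 0), N = (0, 1), Z = (5, -1) — the answer is frame-independent, so this choice is without loss of generality.
1. E lies on line ZD with ZE:ED = 1:4 ⇒ E = (21/5, -4/5)
2. S is the centroid of triangle BDN ⇒ S = (1/3, 1/3)
3. R is the centroid of triangle ESB ⇒ R = (68/45, -7/45)
line NR meets SB at F = (17/30, 17/30)
R = N + t·(F−N) with t = 8/3, so NR:RF = 8/3:-5/3

NR:RF = -8/5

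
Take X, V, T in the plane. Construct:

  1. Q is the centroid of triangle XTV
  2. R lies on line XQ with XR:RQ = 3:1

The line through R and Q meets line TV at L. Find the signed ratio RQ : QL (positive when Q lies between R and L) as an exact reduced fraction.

Choose coordinates X = (0, 0), V = (1, 0), T = (0, 1).
1. Q is the centroid of triangle XTV ⇒ Q = (1/3, 1/3)
2. R lies on line XQ with XR:RQ = 3:1 ⇒ R = (1/4, 1/4)
line RQ meets TV at L = (1/2, 1/2)
Q = R + t·(L−R) with t = 1/3, so RQ:QL = 1/3:2/3

RQ:QL = 1/2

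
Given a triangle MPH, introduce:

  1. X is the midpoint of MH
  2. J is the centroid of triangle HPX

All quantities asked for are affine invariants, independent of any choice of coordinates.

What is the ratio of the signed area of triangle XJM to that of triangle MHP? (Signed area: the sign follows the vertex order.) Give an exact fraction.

Work in coordinates with M = (0, 0), P = (1, 0), H = (0, 1).
1. X is the midpoint of MH ⇒ X = (0, 1/2)
2. J is the centroid of triangle HPX ⇒ J = (1/3, 1/2)
2·[XJM] = -1/6, 2·[MHP] = -1
[XJM]:[MHP] = -1/6:-1 = 1/6

[XJM]:[MHP] = 1/6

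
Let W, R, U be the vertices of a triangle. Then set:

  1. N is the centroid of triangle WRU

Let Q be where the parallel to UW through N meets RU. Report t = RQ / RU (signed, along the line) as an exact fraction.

Assign W = (0, 0), R = (1, 0), U = (0, 1) — the answer is frame-independent, so this choice is without loss of generality.
1. N is the centroid of triangle WRU ⇒ N = (1/3, 1/3)
through N parallel to UW: direction (0, -1); meets RU at Q = (1/3, 2/3)
Q = R + t·(U−R) with t = 2/3

t = 2/3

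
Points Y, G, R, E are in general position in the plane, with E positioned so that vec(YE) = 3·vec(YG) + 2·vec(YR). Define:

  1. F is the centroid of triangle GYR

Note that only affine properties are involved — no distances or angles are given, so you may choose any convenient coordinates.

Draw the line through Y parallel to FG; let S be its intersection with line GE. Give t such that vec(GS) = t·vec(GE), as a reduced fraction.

t = -1/6

Set Y = (0, 0), G = (1, 0), R = (0, 1), E = (3, 2); any affine frame gives the same invariant.
1. F is the centroid of triangle GYR ⇒ F = (1/3, 1/3)
through Y parallel to FG: direction (2/3, -1/3); meets GE at S = (2/3, -1/3)
S = G + t·(E−G) with t = -1/6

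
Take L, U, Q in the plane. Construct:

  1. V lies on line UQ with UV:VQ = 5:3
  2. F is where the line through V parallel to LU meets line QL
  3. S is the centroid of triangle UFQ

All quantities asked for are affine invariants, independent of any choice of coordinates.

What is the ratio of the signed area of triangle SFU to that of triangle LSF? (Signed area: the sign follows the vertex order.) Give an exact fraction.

Set L = (0, 0), U = (1, 0), Q = (0, 1); any affine frame gives the same invariant.
1. V lies on line UQ with UV:VQ = 5:3 ⇒ V = (3/8, 5/8)
2. F is where the line through V parallel to LU meets line QL ⇒ F = (0, 5/8)
3. S is the centroid of triangle UFQ ⇒ S = (1/3, 13/24)
2·[SFU] = 1/8, 2·[LSF] = 5/24
[SFU]:[LSF] = 1/8:5/24 = 3/5

[SFU]:[LSF] = 3/5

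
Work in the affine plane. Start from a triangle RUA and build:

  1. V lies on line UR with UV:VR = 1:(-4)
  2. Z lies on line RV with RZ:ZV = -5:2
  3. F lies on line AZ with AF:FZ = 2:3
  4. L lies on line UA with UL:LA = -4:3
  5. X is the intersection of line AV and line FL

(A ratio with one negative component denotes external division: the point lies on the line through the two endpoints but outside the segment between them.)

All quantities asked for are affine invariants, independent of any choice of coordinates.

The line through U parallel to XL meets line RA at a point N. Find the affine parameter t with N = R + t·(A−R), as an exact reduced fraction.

Set R = (0, 0), U = (1, 0), A = (0, 1); any affine frame gives the same invariant.
1. V lies on line UR with UV:VR = 1:(-4) ⇒ V = (4/3, 0)
2. Z lies on line RV with RZ:ZV = -5:2 ⇒ Z = (20/9, 0)
3. F lies on line AZ with AF:FZ = 2:3 ⇒ F = (8/9, 3/5)
4. L lies on line UA with UL:LA = -4:3 ⇒ L = (-3, 4)
5. X is the intersection of line AV and line FL ⇒ X = (88/29, -37/29)
through U parallel to XL: direction (-175/29, 153/29); meets RA at N = (0, 153/175)
N = R + t·(A−R) with t = 153/175

t = 153/175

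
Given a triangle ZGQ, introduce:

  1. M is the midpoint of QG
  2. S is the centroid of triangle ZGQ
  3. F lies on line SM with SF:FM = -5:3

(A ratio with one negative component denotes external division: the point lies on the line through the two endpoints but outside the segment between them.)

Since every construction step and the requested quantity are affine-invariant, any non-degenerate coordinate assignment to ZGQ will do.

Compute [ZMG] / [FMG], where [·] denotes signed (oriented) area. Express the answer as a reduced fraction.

[ZMG]:[FMG] = -2

Choose coordinates Z = (0, 0), G = (1, 0), Q = (0, 1).
1. M is the midpoint of QG ⇒ M = (1/2, 1/2)
2. S is the centroid of triangle ZGQ ⇒ S = (1/3, 1/3)
3. F lies on line SM with SF:FM = -5:3 ⇒ F = (3/4, 3/4)
2·[ZMG] = -1/2, 2·[FMG] = 1/4
[ZMG]:[FMG] = -1/2:1/4 = -2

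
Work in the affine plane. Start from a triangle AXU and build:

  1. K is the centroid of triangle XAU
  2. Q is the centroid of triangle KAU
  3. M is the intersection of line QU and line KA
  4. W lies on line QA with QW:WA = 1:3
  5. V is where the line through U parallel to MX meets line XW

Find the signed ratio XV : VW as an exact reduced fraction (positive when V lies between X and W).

Assign A = (0, 0), X = (1, 0), U = (0, 1) — the answer is frame-independent, so this choice is without loss of generality.
1. K is the centroid of triangle XAU ⇒ K = (1/3, 1/3)
2. Q is the centroid of triangle KAU ⇒ Q = (1/9, 4/9)
3. M is the intersection of line QU and line KA ⇒ M = (1/6, 1/6)
4. W lies on line QA with QW:WA = 1:3 ⇒ W = (1/12, 1/3)
5. V is where the line through U parallel to MX meets line XW ⇒ V = (-35/9, 16/9)
V = X + t·(W−X) with t = 16/3, so XV:VW = t:(1−t) = 16/3:-13/3

XV:VW = -16/13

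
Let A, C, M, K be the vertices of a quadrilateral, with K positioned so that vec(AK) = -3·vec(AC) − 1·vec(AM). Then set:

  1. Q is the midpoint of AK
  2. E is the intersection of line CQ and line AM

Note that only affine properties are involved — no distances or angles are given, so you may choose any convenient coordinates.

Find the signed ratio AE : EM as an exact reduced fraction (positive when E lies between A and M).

Assign A = (0, 0), C = (1, 0), M = (0, 1), K = (-3, -1) — the answer is frame-independent, so this choice is without loss of generality.
1. Q is the midpoint of AK ⇒ Q = (-3/2, -1/2)
2. E is the intersection of line CQ and line AM ⇒ E = (0, -1/5)
E = A + t·(M−A) with t = -1/5, so AE:EM = t:(1−t) = -1/5:6/5

AE:EM = -1/6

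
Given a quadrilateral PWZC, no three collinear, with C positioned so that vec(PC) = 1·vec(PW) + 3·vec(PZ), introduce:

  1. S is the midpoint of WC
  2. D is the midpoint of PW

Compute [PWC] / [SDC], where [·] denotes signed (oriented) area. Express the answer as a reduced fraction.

Set P = (0, 0), W = (1, 0), Z = (0, 1), C = (1, 3); any affine frame gives the same invariant.
1. S is the midpoint of WC ⇒ S = (1, 3/2)
2. D is the midpoint of PW ⇒ D = (1/2, 0)
2·[PWC] = 3, 2·[SDC] = -3/4
[PWC]:[SDC] = 3:-3/4 = -4

[PWC]:[SDC] = -4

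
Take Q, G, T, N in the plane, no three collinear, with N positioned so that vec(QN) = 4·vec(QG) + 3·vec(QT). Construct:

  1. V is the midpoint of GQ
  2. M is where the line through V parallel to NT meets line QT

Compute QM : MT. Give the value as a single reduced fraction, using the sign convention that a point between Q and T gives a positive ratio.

Work in coordinates with Q = (0, 0), G = (1, 0), T = (0, 1), N = (4, 3).
1. V is the midpoint of GQ ⇒ V = (1/2, 0)
2. M is where the line through V parallel to NT meets line QT ⇒ M = (0, -1/4)
M = Q + t·(T−Q) with t = -1/4, so QM:MT = t:(1−t) = -1/4:5/4

QM:MT = -1/5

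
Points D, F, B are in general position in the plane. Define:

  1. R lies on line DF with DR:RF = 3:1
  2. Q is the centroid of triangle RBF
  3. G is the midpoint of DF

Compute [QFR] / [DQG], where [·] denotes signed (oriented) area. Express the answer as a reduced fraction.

[QFR]:[DQG] = 1/2

Choose coordinates D = (0, 0), F = (1, 0), B = (0, 1).
1. R lies on line DF with DR:RF = 3:1 ⇒ R = (3/4, 0)
2. Q is the centroid of triangle RBF ⇒ Q = (7/12, 1/3)
3. G is the midpoint of DF ⇒ G = (1/2, 0)
2·[QFR] = -1/12, 2·[DQG] = -1/6
[QFR]:[DQG] = -1/12:-1/6 = 1/2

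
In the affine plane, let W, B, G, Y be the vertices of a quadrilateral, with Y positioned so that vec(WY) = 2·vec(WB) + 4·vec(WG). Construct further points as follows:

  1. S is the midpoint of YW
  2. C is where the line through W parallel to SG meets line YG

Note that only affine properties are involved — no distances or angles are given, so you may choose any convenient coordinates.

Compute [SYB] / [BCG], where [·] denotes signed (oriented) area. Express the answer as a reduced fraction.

Assign W = (0, 0), B = (1, 0), G = (0, 1), Y = (2, 4) — the answer is frame-independent, so this choice is without loss of generality.
1. S is the midpoint of YW ⇒ S = (1, 2)
2. C is where the line through W parallel to SG meets line YG ⇒ C = (-2, -2)
2·[SYB] = -2, 2·[BCG] = -5
[SYB]:[BCG] = -2:-5 = 2/5

[SYB]:[BCG] = 2/5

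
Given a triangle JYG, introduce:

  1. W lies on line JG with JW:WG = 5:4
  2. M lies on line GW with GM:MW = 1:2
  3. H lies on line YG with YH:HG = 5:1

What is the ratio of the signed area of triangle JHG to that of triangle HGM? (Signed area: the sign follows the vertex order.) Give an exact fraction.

Work in coordinates with J = (0, 0), Y = (1, 0), G = (0, 1).
1. W lies on line JG with JW:WG = 5:4 ⇒ W = (0, 5/9)
2. M lies on line GW with GM:MW = 1:2 ⇒ M = (0, 23/27)
3. H lies on line YG with YH:HG = 5:1 ⇒ H = (1/6, 5/6)
2·[JHG] = 1/6, 2·[HGM] = 2/81
[JHG]:[HGM] = 1/6:2/81 = 27/4

[JHG]:[HGM] = 27/4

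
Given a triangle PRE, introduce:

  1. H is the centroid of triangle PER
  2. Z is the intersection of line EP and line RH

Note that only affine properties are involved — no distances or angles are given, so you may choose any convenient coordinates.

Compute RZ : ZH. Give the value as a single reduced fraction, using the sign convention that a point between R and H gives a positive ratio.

Choose coordinates P = (0, 0), R = (1, 0), E = (0, 1).
1. H is the centroid of triangle PER ⇒ H = (1/3, 1/3)
2. Z is the intersection of line EP and line RH ⇒ Z = (0, 1/2)
Z = R + t·(H−R) with t = 3/2, so RZ:ZH = t:(1−t) = 3/2:-1/2

RZ:ZH = -3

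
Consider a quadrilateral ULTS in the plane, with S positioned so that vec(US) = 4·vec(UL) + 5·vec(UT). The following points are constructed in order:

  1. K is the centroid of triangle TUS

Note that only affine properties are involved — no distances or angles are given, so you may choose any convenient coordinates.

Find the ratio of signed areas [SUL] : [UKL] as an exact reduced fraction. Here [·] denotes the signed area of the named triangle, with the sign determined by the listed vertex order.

Assign U = (0, 0), L = (1, 0), T = (0, 1), S = (4, 5) — the answer is frame-independent, so this choice is without loss of generality.
1. K is the centroid of triangle TUS ⇒ K = (4/3, 2)
2·[SUL] = 5, 2·[UKL] = -2
[SUL]:[UKL] = 5:-2 = -5/2

[SUL]:[UKL] = -5/2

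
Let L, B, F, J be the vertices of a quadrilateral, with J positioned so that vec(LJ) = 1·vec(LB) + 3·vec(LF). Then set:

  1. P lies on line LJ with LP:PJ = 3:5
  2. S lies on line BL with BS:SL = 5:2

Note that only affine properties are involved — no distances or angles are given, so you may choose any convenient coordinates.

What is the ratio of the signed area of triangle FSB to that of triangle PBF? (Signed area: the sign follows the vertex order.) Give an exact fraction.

[FSB]:[PBF] = -10/7

Choose coordinates L = (0, 0), B = (1, 0), F = (0, 1), J = (1, 3).
1. P lies on line LJ with LP:PJ = 3:5 ⇒ P = (3/8, 9/8)
2. S lies on line BL with BS:SL = 5:2 ⇒ S = (2/7, 0)
2·[FSB] = 5/7, 2·[PBF] = -1/2
[FSB]:[PBF] = 5/7:-1/2 = -10/7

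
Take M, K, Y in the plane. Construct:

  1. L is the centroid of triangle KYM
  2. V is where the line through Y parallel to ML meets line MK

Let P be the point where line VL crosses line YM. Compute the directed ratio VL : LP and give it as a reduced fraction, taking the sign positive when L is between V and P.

Choose coordinates M = (0, 0), K = (1, 0), Y = (0, 1).
1. L is the centroid of triangle KYM ⇒ L = (1/3, 1/3)
2. V is where the line through Y parallel to ML meets line MK ⇒ V = (-1, 0)
line VL meets YM at P = (0, 1/4)
L = V + t·(P−V) with t = 4/3, so VL:LP = 4/3:-1/3

VL:LP = -4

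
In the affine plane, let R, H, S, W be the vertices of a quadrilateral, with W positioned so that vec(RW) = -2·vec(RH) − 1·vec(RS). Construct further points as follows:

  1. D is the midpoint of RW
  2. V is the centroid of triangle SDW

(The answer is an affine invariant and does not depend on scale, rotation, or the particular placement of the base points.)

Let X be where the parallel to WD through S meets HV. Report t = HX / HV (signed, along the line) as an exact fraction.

Set R = (0, 0), H = (1, 0), S = (0, 1), W = (-2, -1); any affine frame gives the same invariant.
1. D is the midpoint of RW ⇒ D = (-1, -1/2)
2. V is the centroid of triangle SDW ⇒ V = (-1, -1/6)
through S parallel to WD: direction (1, 1/2); meets HV at X = (-13/5, -3/10)
X = H + t·(V−H) with t = 9/5

t = 9/5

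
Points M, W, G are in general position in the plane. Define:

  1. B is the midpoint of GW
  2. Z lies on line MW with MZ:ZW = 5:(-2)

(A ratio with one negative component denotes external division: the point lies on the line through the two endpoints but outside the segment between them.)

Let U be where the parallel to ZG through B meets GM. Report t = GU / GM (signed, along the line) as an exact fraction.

Work in coordinates with M = (0, 0), W = (1, 0), G = (0, 1).
1. B is the midpoint of GW ⇒ B = (1/2, 1/2)
2. Z lies on line MW with MZ:ZW = 5:(-2) ⇒ Z = (5/3, 0)
through B parallel to ZG: direction (-5/3, 1); meets GM at U = (0, 4/5)
U = G + t·(M−G) with t = 1/5

t = 1/5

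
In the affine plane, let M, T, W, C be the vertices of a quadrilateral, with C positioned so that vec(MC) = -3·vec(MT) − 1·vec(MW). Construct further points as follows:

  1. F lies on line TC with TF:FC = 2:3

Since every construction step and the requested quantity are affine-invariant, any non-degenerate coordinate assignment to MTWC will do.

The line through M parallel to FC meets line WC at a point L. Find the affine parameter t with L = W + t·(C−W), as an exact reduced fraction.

Assign M = (0, 0), T = (1, 0), W = (0, 1), C = (-3, -1) — the answer is frame-independent, so this choice is without loss of generality.
1. F lies on line TC with TF:FC = 2:3 ⇒ F = (-3/5, -2/5)
through M parallel to FC: direction (-12/5, -3/5); meets WC at L = (-12/5, -3/5)
L = W + t·(C−W) with t = 4/5

t = 4/5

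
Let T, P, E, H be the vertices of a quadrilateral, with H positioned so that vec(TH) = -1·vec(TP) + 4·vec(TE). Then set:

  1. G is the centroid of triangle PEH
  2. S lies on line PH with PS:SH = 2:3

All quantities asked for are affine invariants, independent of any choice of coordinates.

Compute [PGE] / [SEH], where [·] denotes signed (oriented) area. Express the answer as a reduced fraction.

Work in coordinates with T = (0, 0), P = (1, 0), E = (0, 1), H = (-1, 4).
1. G is the centroid of triangle PEH ⇒ G = (0, 5/3)
2. S lies on line PH with PS:SH = 2:3 ⇒ S = (1/5, 8/5)
2·[PGE] = 2/3, 2·[SEH] = -6/5
[PGE]:[SEH] = 2/3:-6/5 = -5/9

[PGE]:[SEH] = -5/9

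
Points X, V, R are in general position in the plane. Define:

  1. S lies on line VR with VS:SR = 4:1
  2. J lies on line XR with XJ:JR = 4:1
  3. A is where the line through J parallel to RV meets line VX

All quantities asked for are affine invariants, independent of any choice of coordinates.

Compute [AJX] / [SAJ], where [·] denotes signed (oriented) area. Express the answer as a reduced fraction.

Assign X = (0, 0), V = (1, 0), R = (0, 1) — the answer is frame-independent, so this choice is without loss of generality.
1. S lies on line VR with VS:SR = 4:1 ⇒ S = (1/5, 4/5)
2. J lies on line XR with XJ:JR = 4:1 ⇒ J = (0, 4/5)
3. A is where the line through J parallel to RV meets line VX ⇒ A = (4/5, 0)
2·[AJX] = 16/25, 2·[SAJ] = -4/25
[AJX]:[SAJ] = 16/25:-4/25 = -4

[AJX]:[SAJ] = -4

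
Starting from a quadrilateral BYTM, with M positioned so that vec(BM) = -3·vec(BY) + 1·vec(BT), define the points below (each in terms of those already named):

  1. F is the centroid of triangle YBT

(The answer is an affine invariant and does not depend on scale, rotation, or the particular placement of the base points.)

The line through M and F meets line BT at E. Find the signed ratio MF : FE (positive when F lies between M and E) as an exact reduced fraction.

MF:FE = -10

Assign B = (0, 0), Y = (1, 0), T = (0, 1), M = (-3, 1) — the answer is frame-independent, so this choice is without loss of generality.
1. F is the centroid of triangle YBT ⇒ F = (1/3, 1/3)
line MF meets BT at E = (0, 2/5)
F = M + t·(E−M) with t = 10/9, so MF:FE = 10/9:-1/9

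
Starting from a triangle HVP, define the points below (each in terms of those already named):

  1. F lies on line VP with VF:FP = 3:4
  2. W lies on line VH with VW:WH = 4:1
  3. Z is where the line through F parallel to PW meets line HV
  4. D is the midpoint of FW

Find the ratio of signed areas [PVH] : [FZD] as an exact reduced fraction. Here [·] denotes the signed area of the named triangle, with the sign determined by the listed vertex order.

Assign H = (0, 0), V = (1, 0), P = (0, 1) — the answer is frame-independent, so this choice is without loss of generality.
1. F lies on line VP with VF:FP = 3:4 ⇒ F = (4/7, 3/7)
2. W lies on line VH with VW:WH = 4:1 ⇒ W = (1/5, 0)
3. Z is where the line through F parallel to PW meets line HV ⇒ Z = (23/35, 0)
4. D is the midpoint of FW ⇒ D = (27/70, 3/14)
2·[PVH] = -1, 2·[FZD] = -24/245
[PVH]:[FZD] = -1:-24/245 = 245/24

[PVH]:[FZD] = 245/24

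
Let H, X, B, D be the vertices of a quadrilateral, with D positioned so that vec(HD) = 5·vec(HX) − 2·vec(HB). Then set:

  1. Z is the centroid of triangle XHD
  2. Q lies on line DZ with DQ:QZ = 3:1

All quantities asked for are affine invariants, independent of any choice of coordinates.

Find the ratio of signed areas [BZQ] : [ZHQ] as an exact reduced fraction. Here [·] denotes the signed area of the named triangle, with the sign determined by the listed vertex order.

Set H = (0, 0), X = (1, 0), B = (0, 1), D = (5, -2); any affine frame gives the same invariant.
1. Z is the centroid of triangle XHD ⇒ Z = (2, -2/3)
2. Q lies on line DZ with DQ:QZ = 3:1 ⇒ Q = (11/4, -1)
2·[BZQ] = 7/12, 2·[ZHQ] = 1/6
[BZQ]:[ZHQ] = 7/12:1/6 = 7/2

[BZQ]:[ZHQ] = 7/2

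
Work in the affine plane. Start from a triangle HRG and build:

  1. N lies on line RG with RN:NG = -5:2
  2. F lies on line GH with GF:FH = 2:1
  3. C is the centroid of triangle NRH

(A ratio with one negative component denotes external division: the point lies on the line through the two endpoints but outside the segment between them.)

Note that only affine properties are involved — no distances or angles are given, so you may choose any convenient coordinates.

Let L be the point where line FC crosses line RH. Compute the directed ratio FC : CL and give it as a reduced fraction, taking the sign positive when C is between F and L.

Set H = (0, 0), R = (1, 0), G = (0, 1); any affine frame gives the same invariant.
1. N lies on line RG with RN:NG = -5:2 ⇒ N = (-2/3, 5/3)
2. F lies on line GH with GF:FH = 2:1 ⇒ F = (0, 1/3)
3. C is the centroid of triangle NRH ⇒ C = (1/9, 5/9)
line FC meets RH at L = (-1/6, 0)
C = F + t·(L−F) with t = -2/3, so FC:CL = -2/3:5/3

FC:CL = -2/5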